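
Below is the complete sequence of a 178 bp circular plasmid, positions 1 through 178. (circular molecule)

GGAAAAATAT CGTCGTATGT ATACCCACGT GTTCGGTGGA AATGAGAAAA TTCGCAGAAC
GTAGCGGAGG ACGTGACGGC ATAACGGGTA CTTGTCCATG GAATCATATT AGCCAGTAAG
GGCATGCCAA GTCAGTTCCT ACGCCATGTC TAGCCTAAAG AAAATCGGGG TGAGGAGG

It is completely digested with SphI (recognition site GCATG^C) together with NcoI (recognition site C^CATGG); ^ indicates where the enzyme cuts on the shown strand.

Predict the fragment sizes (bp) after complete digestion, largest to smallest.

148, 30 bp

The SphI site (GCATGC) starts at position 122.
SphI cuts after base 5 of each site (before the last base), so after position 126.
The NcoI site (CCATGG) starts at position 96.
NcoI cuts after the first base of each site, so after position 96.
Combined cut positions: 96, 126.
Circular molecule, 2 cuts → 2 fragments:
  97–126 → 30 bp
  127–178 then 1–96 → 52 + 96 = 148 bp
Sorted largest to smallest: 148, 30 bp.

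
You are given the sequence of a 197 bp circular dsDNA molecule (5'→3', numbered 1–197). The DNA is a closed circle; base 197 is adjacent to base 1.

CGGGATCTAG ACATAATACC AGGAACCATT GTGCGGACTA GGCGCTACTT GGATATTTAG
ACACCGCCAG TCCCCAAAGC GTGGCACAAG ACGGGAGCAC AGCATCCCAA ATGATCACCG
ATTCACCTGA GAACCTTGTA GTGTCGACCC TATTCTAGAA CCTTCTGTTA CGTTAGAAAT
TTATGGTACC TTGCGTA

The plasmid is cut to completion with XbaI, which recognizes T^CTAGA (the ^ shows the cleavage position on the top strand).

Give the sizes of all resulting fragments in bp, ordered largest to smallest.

XbaI sites (TCTAGA) start at positions 6, 154.
XbaI cuts after the first base of each site, so after positions 6, 154.
Circular molecule, 2 cuts → 2 fragments:
  7–154 → 148 bp
  155–197 then 1–6 → 43 + 6 = 49 bp
Sorted largest to smallest: 148, 49 bp.

148, 49 bp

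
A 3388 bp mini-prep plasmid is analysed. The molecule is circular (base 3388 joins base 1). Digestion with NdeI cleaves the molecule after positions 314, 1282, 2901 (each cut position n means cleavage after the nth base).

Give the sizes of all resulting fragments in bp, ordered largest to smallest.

Circular molecule, 3 cuts → 3 fragments:
  1282 − 314 = 968 bp
  2901 − 1282 = 1619 bp
  wrap: 3388 − 2901 + 314 = 801 bp
Sorted largest to smallest: 1619, 968, 801 bp.

1619, 968, 801 bp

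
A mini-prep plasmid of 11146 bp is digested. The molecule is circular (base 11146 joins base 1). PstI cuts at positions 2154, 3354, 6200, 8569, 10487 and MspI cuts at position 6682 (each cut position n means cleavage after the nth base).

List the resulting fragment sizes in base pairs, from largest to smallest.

Combined cut positions (sorted): 2154, 3354, 6200, 6682, 8569, 10487.
Circular molecule, 6 cuts → 6 fragments:
  3354 − 2154 = 1200 bp
  6200 − 3354 = 2846 bp
  6682 − 6200 = 482 bp
  8569 − 6682 = 1887 bp
  10487 − 8569 = 1918 bp
  wrap: 11146 − 10487 + 2154 = 2813 bp
Sorted largest to smallest: 2846, 2813, 1918, 1887, 1200, 482 bp.

2846, 2813, 1918, 1887, 1200, 482 bp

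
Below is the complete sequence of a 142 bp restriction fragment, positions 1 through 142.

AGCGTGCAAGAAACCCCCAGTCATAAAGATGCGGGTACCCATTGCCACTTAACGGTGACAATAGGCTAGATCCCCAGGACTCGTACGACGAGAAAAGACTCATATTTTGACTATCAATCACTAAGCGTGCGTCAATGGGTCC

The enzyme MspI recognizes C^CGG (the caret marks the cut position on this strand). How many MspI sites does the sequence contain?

No occurrence of CCGG is present in the sequence.
MspI does not cut: 0 sites.

0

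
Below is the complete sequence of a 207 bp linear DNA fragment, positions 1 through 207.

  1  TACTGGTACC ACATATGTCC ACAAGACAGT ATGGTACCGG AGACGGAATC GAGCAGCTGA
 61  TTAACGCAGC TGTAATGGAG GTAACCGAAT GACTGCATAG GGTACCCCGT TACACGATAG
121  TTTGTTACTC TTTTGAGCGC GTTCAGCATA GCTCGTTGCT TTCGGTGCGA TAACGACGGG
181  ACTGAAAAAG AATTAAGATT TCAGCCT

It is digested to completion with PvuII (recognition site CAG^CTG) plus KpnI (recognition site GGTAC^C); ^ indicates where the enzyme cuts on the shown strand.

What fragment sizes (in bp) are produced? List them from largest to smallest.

102, 36, 28, 19, 13, 9 bp

PvuII sites (CAGCTG) start at positions 54, 67.
PvuII cuts after base 3 of each site, so after positions 56, 69.
KpnI sites (GGTACC) start at positions 5, 33, 101.
KpnI cuts after base 5 of each site (before the last base), so after positions 9, 37, 105.
Combined cut positions: 9, 37, 56, 69, 105.
Linear molecule, 5 cuts → 6 fragments:
  1–9 → 9 bp
  10–37 → 28 bp
  38–56 → 19 bp
  57–69 → 13 bp
  70–105 → 36 bp
  106–207 → 102 bp
Sorted largest to smallest: 102, 36, 28, 19, 13, 9 bp.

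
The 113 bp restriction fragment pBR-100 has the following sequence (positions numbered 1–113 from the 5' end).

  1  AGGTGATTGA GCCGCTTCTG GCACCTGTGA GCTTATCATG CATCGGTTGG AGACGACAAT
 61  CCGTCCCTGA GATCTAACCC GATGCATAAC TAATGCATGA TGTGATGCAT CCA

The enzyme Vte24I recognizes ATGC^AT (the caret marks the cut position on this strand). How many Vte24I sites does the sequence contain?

ATGCAT occurs starting at positions 38, 82, 93, 105.
Vte24I cuts at 4 sites.

4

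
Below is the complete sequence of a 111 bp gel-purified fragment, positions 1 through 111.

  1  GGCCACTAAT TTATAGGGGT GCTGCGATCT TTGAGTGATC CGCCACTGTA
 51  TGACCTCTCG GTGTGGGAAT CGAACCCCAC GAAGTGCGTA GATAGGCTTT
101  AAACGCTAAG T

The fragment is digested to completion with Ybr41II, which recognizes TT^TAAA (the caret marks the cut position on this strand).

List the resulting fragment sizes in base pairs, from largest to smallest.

The Ybr41II site (TTTAAA) starts at position 98.
Ybr41II cuts after base 2 of each site, so after position 99.
Linear molecule, 1 cut → 2 fragments:
  1–99 → 99 bp
  100–111 → 12 bp
Sorted largest to smallest: 99, 12 bp.

99, 12 bp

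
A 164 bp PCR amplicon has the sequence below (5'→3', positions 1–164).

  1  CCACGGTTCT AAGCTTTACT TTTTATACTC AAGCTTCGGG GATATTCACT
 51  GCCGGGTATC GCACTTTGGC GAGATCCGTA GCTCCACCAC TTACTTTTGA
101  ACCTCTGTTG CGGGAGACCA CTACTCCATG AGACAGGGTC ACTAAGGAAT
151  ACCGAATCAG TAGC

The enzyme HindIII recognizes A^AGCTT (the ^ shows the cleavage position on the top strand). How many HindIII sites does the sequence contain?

2

AAGCTT occurs starting at positions 11, 31.
HindIII cuts at 2 sites.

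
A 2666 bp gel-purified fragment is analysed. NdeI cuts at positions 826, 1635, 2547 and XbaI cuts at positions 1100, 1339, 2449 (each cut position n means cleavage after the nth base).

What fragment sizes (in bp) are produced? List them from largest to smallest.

Combined cut positions (sorted): 826, 1100, 1339, 1635, 2449, 2547.
Linear molecule, 6 cuts → 7 fragments:
  826 − 0 = 826 bp
  1100 − 826 = 274 bp
  1339 − 1100 = 239 bp
  1635 − 1339 = 296 bp
  2449 − 1635 = 814 bp
  2547 − 2449 = 98 bp
  2666 − 2547 = 119 bp
Sorted largest to smallest: 826, 814, 296, 274, 239, 119, 98 bp.

826, 814, 296, 274, 239, 119, 98 bp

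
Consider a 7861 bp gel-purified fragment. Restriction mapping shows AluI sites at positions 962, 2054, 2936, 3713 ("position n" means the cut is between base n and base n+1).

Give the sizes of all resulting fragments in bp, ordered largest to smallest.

4148, 1092, 962, 882, 777 bp

Linear molecule, 4 cuts → 5 fragments:
  962 − 0 = 962 bp
  2054 − 962 = 1092 bp
  2936 − 2054 = 882 bp
  3713 − 2936 = 777 bp
  7861 − 3713 = 4148 bp
Sorted largest to smallest: 4148, 1092, 962, 882, 777 bp.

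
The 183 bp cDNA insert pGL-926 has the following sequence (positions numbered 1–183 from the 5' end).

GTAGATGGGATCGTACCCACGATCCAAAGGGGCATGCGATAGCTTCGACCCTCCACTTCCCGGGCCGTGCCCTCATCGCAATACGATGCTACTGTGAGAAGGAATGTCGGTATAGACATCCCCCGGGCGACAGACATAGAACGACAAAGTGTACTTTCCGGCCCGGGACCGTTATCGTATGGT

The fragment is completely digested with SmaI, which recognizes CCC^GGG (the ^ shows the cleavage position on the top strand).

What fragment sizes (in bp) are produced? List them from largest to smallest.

63, 61, 40, 19 bp

SmaI sites (CCCGGG) start at positions 59, 122, 162.
SmaI cuts after base 3 of each site, so after positions 61, 124, 164.
Linear molecule, 3 cuts → 4 fragments:
  1–61 → 61 bp
  62–124 → 63 bp
  125–164 → 40 bp
  165–183 → 19 bp
Sorted largest to smallest: 63, 61, 40, 19 bp.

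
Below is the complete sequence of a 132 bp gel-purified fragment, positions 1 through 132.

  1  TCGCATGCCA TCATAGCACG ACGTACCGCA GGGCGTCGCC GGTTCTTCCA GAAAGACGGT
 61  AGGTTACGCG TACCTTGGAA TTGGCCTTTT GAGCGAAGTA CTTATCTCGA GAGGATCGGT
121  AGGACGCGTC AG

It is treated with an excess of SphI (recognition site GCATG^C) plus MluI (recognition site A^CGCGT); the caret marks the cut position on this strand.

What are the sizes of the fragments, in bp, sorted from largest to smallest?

The SphI site (GCATGC) starts at position 3.
SphI cuts after base 5 of each site (before the last base), so after position 7.
MluI sites (ACGCGT) start at positions 66, 124.
MluI cuts after the first base of each site, so after positions 66, 124.
Combined cut positions: 7, 66, 124.
Linear molecule, 3 cuts → 4 fragments:
  1–7 → 7 bp
  8–66 → 59 bp
  67–124 → 58 bp
  125–132 → 8 bp
Sorted largest to smallest: 59, 58, 8, 7 bp.

59, 58, 8, 7 bp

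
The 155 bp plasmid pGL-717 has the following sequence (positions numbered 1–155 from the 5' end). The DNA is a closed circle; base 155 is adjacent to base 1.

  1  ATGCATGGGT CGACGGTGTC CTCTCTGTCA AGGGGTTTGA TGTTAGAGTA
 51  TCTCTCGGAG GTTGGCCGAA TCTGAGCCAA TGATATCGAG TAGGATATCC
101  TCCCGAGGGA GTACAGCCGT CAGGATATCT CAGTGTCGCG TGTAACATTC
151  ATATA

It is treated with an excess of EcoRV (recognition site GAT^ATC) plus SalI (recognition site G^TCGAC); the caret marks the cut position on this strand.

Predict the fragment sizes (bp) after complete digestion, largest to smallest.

75, 38, 30, 12 bp

EcoRV sites (GATATC) start at positions 82, 94, 124.
EcoRV cuts after base 3 of each site, so after positions 84, 96, 126.
The SalI site (GTCGAC) starts at position 9.
SalI cuts after the first base of each site, so after position 9.
Combined cut positions: 9, 84, 96, 126.
Circular molecule, 4 cuts → 4 fragments:
  10–84 → 75 bp
  85–96 → 12 bp
  97–126 → 30 bp
  127–155 then 1–9 → 29 + 9 = 38 bp
Sorted largest to smallest: 75, 38, 30, 12 bp.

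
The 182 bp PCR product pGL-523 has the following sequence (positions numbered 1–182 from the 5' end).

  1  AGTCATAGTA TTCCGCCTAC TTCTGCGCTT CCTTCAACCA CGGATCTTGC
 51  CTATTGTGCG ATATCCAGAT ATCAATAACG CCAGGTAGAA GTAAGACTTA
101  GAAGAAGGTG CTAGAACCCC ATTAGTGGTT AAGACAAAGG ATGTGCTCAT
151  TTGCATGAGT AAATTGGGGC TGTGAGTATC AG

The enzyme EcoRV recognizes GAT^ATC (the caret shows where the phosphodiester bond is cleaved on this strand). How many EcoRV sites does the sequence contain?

2

GATATC occurs starting at positions 60, 68.
EcoRV cuts at 2 sites.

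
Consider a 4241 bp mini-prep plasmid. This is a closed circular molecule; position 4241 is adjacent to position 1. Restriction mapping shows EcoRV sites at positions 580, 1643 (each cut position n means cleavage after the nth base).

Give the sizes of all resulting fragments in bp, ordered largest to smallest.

3178, 1063 bp

Circular molecule, 2 cuts → 2 fragments:
  1643 − 580 = 1063 bp
  wrap: 4241 − 1643 + 580 = 3178 bp
Sorted largest to smallest: 3178, 1063 bp.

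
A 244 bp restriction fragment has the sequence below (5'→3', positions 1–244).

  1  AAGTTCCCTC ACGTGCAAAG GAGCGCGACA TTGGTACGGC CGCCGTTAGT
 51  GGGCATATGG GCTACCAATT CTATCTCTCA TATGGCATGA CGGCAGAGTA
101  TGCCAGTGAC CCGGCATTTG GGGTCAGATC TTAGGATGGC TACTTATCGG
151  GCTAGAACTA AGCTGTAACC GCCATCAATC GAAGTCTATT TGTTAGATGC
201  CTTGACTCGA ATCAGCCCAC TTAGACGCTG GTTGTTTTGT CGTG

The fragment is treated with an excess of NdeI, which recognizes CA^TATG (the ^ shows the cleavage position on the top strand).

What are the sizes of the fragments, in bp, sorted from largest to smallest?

NdeI sites (CATATG) start at positions 54, 79.
NdeI cuts after base 2 of each site, so after positions 55, 80.
Linear molecule, 2 cuts → 3 fragments:
  1–55 → 55 bp
  56–80 → 25 bp
  81–244 → 164 bp
Sorted largest to smallest: 164, 55, 25 bp.

164, 55, 25 bp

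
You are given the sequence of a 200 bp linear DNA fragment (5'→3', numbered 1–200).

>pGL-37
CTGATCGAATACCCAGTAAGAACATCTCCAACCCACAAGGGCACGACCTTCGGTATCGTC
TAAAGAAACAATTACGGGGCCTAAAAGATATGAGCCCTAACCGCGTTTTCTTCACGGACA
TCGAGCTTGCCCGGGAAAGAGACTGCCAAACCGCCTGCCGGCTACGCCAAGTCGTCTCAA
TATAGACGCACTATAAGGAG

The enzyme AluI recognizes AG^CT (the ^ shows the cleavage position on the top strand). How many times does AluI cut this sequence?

1

AGCT occurs starting at position 124.
AluI cuts at 1 site.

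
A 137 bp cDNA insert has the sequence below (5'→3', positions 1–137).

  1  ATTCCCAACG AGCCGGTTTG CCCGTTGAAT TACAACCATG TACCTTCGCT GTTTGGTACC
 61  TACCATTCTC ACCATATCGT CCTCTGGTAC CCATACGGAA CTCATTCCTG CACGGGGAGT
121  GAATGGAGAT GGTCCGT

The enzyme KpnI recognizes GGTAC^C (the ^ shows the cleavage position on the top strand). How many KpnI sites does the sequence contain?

GGTACC occurs starting at positions 55, 86.
KpnI cuts at 2 sites.

2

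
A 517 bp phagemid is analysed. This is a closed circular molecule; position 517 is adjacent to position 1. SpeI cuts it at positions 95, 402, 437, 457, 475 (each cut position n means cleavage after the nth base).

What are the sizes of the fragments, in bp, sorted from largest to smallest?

Circular molecule, 5 cuts → 5 fragments:
  402 − 95 = 307 bp
  437 − 402 = 35 bp
  457 − 437 = 20 bp
  475 − 457 = 18 bp
  wrap: 517 − 475 + 95 = 137 bp
Sorted largest to smallest: 307, 137, 35, 20, 18 bp.

307, 137, 35, 20, 18 bp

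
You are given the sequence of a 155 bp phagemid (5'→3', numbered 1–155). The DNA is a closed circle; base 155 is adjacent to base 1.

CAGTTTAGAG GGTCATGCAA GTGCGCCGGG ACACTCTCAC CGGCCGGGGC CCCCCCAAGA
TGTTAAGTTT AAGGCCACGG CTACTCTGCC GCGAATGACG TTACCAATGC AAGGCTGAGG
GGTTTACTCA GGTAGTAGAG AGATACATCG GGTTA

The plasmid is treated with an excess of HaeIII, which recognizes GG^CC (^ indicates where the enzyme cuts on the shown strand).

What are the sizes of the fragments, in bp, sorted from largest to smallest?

124, 25, 6 bp

HaeIII sites (GGCC) start at positions 42, 48, 73.
HaeIII cuts after base 2 of each site, so after positions 43, 49, 74.
Circular molecule, 3 cuts → 3 fragments:
  44–49 → 6 bp
  50–74 → 25 bp
  75–155 then 1–43 → 81 + 43 = 124 bp
Sorted largest to smallest: 124, 25, 6 bp.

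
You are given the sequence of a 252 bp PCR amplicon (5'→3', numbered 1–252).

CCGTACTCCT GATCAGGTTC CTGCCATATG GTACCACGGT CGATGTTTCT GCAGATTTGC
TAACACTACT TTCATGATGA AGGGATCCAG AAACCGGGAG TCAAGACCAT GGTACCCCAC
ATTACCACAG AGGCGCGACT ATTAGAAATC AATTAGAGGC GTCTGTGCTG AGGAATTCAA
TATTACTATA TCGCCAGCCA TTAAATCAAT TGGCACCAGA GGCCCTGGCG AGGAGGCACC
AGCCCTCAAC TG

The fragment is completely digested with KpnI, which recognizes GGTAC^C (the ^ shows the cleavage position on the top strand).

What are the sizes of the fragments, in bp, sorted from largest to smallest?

KpnI sites (GGTACC) start at positions 30, 111.
KpnI cuts after base 5 of each site (before the last base), so after positions 34, 115.
Linear molecule, 2 cuts → 3 fragments:
  1–34 → 34 bp
  35–115 → 81 bp
  116–252 → 137 bp
Sorted largest to smallest: 137, 81, 34 bp.

137, 81, 34 bp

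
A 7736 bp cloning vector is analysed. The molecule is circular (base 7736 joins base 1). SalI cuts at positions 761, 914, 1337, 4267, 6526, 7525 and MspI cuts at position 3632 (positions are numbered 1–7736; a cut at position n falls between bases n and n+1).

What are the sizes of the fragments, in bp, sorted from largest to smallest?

Combined cut positions (sorted): 761, 914, 1337, 3632, 4267, 6526, 7525.
Circular molecule, 7 cuts → 7 fragments:
  914 − 761 = 153 bp
  1337 − 914 = 423 bp
  3632 − 1337 = 2295 bp
  4267 − 3632 = 635 bp
  6526 − 4267 = 2259 bp
  7525 − 6526 = 999 bp
  wrap: 7736 − 7525 + 761 = 972 bp
Sorted largest to smallest: 2295, 2259, 999, 972, 635, 423, 153 bp.

2295, 2259, 999, 972, 635, 423, 153 bp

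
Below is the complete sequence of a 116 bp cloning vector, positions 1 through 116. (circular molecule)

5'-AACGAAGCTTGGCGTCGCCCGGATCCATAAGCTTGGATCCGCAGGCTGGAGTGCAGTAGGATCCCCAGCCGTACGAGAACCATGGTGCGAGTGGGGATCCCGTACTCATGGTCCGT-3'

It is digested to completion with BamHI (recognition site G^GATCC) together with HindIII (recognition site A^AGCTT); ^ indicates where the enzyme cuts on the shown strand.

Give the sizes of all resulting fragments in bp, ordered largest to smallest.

36, 26, 24, 16, 8, 6 bp

BamHI sites (GGATCC) start at positions 21, 35, 59, 95.
BamHI cuts after the first base of each site, so after positions 21, 35, 59, 95.
HindIII sites (AAGCTT) start at positions 5, 29.
HindIII cuts after the first base of each site, so after positions 5, 29.
Combined cut positions: 5, 21, 29, 35, 59, 95.
Circular molecule, 6 cuts → 6 fragments:
  6–21 → 16 bp
  22–29 → 8 bp
  30–35 → 6 bp
  36–59 → 24 bp
  60–95 → 36 bp
  96–116 then 1–5 → 21 + 5 = 26 bp
Sorted largest to smallest: 36, 26, 24, 16, 8, 6 bp.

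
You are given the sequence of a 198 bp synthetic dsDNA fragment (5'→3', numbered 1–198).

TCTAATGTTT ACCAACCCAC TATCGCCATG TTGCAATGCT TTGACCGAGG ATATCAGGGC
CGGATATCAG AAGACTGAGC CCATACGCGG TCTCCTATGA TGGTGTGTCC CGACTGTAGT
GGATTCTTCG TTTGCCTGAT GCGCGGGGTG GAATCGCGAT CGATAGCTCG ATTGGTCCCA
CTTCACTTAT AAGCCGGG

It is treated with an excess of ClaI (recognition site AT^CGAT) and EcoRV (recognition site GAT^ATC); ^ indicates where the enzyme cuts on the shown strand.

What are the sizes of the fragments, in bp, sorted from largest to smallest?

95, 52, 38, 13 bp

The ClaI site (ATCGAT) starts at position 159.
ClaI cuts after base 2 of each site, so after position 160.
EcoRV sites (GATATC) start at positions 50, 63.
EcoRV cuts after base 3 of each site, so after positions 52, 65.
Combined cut positions: 52, 65, 160.
Linear molecule, 3 cuts → 4 fragments:
  1–52 → 52 bp
  53–65 → 13 bp
  66–160 → 95 bp
  161–198 → 38 bp
Sorted largest to smallest: 95, 52, 38, 13 bp.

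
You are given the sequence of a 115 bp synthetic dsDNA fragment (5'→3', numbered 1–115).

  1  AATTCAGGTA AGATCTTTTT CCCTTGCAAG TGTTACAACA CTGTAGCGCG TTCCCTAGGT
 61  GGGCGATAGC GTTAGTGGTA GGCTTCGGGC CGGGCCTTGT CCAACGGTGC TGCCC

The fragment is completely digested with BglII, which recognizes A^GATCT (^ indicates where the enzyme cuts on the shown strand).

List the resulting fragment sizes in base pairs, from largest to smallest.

The BglII site (AGATCT) starts at position 11.
BglII cuts after the first base of each site, so after position 11.
Linear molecule, 1 cut → 2 fragments:
  1–11 → 11 bp
  12–115 → 104 bp
Sorted largest to smallest: 104, 11 bp.

104, 11 bp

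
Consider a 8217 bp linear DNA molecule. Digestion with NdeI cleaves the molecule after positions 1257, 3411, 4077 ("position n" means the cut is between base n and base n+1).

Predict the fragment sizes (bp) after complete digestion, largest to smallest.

4140, 2154, 1257, 666 bp

Linear molecule, 3 cuts → 4 fragments:
  1257 − 0 = 1257 bp
  3411 − 1257 = 2154 bp
  4077 − 3411 = 666 bp
  8217 − 4077 = 4140 bp
Sorted largest to smallest: 4140, 2154, 1257, 666 bp.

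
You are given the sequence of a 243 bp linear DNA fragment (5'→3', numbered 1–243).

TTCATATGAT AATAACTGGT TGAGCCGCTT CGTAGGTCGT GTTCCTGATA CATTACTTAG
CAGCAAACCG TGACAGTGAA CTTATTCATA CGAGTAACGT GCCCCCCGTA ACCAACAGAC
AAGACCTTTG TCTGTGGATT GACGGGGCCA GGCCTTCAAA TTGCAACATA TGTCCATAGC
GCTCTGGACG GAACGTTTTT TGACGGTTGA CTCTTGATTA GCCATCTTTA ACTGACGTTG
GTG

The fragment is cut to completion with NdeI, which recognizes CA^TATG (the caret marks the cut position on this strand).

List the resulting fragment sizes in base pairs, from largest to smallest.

164, 75, 4 bp

NdeI sites (CATATG) start at positions 3, 167.
NdeI cuts after base 2 of each site, so after positions 4, 168.
Linear molecule, 2 cuts → 3 fragments:
  1–4 → 4 bp
  5–168 → 164 bp
  169–243 → 75 bp
Sorted largest to smallest: 164, 75, 4 bp.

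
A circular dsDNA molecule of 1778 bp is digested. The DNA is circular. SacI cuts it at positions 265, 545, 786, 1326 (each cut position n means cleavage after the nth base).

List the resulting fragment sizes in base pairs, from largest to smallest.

Circular molecule, 4 cuts → 4 fragments:
  545 − 265 = 280 bp
  786 − 545 = 241 bp
  1326 − 786 = 540 bp
  wrap: 1778 − 1326 + 265 = 717 bp
Sorted largest to smallest: 717, 540, 280, 241 bp.

717, 540, 280, 241 bp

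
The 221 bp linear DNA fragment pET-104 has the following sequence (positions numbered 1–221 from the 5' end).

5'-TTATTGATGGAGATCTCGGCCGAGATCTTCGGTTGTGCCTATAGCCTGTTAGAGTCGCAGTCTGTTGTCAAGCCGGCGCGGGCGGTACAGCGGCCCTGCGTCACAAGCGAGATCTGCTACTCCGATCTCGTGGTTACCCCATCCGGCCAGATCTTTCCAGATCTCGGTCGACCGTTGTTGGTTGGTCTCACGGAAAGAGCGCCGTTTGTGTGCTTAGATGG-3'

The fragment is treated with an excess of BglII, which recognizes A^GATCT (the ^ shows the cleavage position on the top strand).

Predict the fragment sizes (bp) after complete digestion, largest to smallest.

BglII sites (AGATCT) start at positions 11, 23, 110, 149, 159.
BglII cuts after the first base of each site, so after positions 11, 23, 110, 149, 159.
Linear molecule, 5 cuts → 6 fragments:
  1–11 → 11 bp
  12–23 → 12 bp
  24–110 → 87 bp
  111–149 → 39 bp
  150–159 → 10 bp
  160–221 → 62 bp
Sorted largest to smallest: 87, 62, 39, 12, 11, 10 bp.

87, 62, 39, 12, 11, 10 bp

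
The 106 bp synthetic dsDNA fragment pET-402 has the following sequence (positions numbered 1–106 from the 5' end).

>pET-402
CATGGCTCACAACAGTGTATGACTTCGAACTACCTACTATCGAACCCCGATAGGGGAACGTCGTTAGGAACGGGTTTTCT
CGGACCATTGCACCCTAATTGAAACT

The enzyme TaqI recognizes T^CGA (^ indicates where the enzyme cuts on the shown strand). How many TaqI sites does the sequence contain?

2

TCGA occurs starting at positions 25, 40.
TaqI cuts at 2 sites.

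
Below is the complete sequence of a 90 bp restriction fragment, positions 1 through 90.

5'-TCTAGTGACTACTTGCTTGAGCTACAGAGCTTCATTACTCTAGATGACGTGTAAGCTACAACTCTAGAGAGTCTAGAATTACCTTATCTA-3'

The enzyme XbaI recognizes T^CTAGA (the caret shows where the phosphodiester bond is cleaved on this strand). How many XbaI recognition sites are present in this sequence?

TCTAGA occurs starting at positions 39, 63, 72.
XbaI cuts at 3 sites.

3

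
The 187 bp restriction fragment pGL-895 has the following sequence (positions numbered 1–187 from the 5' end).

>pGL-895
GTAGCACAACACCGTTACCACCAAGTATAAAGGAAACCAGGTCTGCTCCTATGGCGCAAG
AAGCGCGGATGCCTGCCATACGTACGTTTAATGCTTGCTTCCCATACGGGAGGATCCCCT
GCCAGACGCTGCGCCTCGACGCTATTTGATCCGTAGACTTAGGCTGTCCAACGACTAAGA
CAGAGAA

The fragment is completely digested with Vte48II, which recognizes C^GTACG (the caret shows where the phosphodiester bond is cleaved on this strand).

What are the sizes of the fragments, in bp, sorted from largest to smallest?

106, 81 bp

The Vte48II site (CGTACG) starts at position 81.
Vte48II cuts after the first base of each site, so after position 81.
Linear molecule, 1 cut → 2 fragments:
  1–81 → 81 bp
  82–187 → 106 bp
Sorted largest to smallest: 106, 81 bp.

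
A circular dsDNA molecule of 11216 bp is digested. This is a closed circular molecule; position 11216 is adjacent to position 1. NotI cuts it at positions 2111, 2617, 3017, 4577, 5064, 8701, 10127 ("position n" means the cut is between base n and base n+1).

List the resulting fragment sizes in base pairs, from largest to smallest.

3637, 3200, 1560, 1426, 506, 487, 400 bp

Circular molecule, 7 cuts → 7 fragments:
  2617 − 2111 = 506 bp
  3017 − 2617 = 400 bp
  4577 − 3017 = 1560 bp
  5064 − 4577 = 487 bp
  8701 − 5064 = 3637 bp
  10127 − 8701 = 1426 bp
  wrap: 11216 − 10127 + 2111 = 3200 bp
Sorted largest to smallest: 3637, 3200, 1560, 1426, 506, 487, 400 bp.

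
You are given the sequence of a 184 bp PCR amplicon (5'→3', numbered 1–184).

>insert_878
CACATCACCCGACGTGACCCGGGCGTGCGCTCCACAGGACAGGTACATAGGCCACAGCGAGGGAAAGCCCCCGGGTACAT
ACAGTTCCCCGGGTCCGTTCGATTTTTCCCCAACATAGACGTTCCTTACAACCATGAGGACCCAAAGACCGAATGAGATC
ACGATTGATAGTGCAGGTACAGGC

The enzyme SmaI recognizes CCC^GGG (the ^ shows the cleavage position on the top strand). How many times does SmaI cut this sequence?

CCCGGG occurs starting at positions 18, 70, 88.
SmaI cuts at 3 sites.

3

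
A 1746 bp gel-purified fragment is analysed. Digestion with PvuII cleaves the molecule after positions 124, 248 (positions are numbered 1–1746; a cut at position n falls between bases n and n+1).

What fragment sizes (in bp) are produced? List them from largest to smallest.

Linear molecule, 2 cuts → 3 fragments:
  124 − 0 = 124 bp
  248 − 124 = 124 bp
  1746 − 248 = 1498 bp
Sorted largest to smallest: 1498, 124, 124 bp.

1498, 124, 124 bp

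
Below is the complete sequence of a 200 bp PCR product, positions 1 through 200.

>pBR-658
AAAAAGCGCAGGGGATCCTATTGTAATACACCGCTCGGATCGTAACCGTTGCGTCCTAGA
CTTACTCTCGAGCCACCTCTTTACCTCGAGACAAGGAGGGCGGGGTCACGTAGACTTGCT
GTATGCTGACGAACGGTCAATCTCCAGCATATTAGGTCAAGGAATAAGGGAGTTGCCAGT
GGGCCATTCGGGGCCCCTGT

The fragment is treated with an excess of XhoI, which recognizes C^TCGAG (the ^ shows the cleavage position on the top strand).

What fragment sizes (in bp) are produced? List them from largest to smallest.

XhoI sites (CTCGAG) start at positions 67, 85.
XhoI cuts after the first base of each site, so after positions 67, 85.
Linear molecule, 2 cuts → 3 fragments:
  1–67 → 67 bp
  68–85 → 18 bp
  86–200 → 115 bp
Sorted largest to smallest: 115, 67, 18 bp.

115, 67, 18 bp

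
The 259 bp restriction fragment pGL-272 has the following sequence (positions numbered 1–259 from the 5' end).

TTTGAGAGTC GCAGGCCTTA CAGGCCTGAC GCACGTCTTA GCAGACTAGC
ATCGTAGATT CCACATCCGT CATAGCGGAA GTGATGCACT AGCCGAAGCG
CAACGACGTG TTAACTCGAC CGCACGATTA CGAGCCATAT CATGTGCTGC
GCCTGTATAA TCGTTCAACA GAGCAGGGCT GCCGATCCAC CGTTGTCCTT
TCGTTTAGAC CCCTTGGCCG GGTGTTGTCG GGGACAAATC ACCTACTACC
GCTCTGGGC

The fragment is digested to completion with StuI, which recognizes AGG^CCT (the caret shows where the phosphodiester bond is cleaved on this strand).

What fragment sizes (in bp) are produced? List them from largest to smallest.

StuI sites (AGGCCT) start at positions 13, 22.
StuI cuts after base 3 of each site, so after positions 15, 24.
Linear molecule, 2 cuts → 3 fragments:
  1–15 → 15 bp
  16–24 → 9 bp
  25–259 → 235 bp
Sorted largest to smallest: 235, 15, 9 bp.

235, 15, 9 bp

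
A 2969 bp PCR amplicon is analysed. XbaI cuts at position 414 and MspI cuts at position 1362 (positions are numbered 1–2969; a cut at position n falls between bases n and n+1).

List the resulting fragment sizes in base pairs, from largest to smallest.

Combined cut positions (sorted): 414, 1362.
Linear molecule, 2 cuts → 3 fragments:
  414 − 0 = 414 bp
  1362 − 414 = 948 bp
  2969 − 1362 = 1607 bp
Sorted largest to smallest: 1607, 948, 414 bp.

1607, 948, 414 bp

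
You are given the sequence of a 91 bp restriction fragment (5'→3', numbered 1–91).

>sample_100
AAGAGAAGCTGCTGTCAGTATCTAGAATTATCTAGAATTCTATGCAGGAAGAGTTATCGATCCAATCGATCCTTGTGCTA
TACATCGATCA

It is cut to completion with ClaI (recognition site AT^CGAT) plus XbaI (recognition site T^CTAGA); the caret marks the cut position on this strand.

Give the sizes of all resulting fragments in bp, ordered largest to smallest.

ClaI sites (ATCGAT) start at positions 56, 65, 84.
ClaI cuts after base 2 of each site, so after positions 57, 66, 85.
XbaI sites (TCTAGA) start at positions 21, 31.
XbaI cuts after the first base of each site, so after positions 21, 31.
Combined cut positions: 21, 31, 57, 66, 85.
Linear molecule, 5 cuts → 6 fragments:
  1–21 → 21 bp
  22–31 → 10 bp
  32–57 → 26 bp
  58–66 → 9 bp
  67–85 → 19 bp
  86–91 → 6 bp
Sorted largest to smallest: 26, 21, 19, 10, 9, 6 bp.

26, 21, 19, 10, 9, 6 bp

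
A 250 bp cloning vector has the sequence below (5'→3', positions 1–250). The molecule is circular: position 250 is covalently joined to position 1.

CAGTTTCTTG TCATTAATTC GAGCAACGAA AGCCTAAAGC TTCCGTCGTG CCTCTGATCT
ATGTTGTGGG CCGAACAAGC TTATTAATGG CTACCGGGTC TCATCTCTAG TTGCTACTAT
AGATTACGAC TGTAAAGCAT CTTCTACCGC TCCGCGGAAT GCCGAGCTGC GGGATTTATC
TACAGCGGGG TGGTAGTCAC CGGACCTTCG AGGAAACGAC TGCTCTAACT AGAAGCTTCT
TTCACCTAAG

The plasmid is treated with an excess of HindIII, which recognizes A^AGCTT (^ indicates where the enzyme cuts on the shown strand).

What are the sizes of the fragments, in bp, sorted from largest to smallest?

HindIII sites (AAGCTT) start at positions 37, 77, 233.
HindIII cuts after the first base of each site, so after positions 37, 77, 233.
Circular molecule, 3 cuts → 3 fragments:
  38–77 → 40 bp
  78–233 → 156 bp
  234–250 then 1–37 → 17 + 37 = 54 bp
Sorted largest to smallest: 156, 54, 40 bp.

156, 54, 40 bp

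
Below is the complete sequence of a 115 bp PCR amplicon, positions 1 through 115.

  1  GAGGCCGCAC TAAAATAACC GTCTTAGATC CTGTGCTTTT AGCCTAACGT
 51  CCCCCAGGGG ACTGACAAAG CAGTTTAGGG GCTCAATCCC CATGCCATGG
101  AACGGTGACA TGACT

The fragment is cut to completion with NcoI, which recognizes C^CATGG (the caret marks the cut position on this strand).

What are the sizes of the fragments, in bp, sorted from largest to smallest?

95, 20 bp

The NcoI site (CCATGG) starts at position 95.
NcoI cuts after the first base of each site, so after position 95.
Linear molecule, 1 cut → 2 fragments:
  1–95 → 95 bp
  96–115 → 20 bp
Sorted largest to smallest: 95, 20 bp.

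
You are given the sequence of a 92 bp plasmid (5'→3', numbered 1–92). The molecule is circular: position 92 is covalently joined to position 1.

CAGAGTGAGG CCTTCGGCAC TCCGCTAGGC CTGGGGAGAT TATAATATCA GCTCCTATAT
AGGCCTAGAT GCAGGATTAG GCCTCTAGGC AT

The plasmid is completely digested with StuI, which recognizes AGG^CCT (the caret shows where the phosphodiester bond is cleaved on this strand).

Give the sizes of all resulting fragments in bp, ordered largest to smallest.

StuI sites (AGGCCT) start at positions 8, 27, 61, 79.
StuI cuts after base 3 of each site, so after positions 10, 29, 63, 81.
Circular molecule, 4 cuts → 4 fragments:
  11–29 → 19 bp
  30–63 → 34 bp
  64–81 → 18 bp
  82–92 then 1–10 → 11 + 10 = 21 bp
Sorted largest to smallest: 34, 21, 19, 18 bp.

34, 21, 19, 18 bp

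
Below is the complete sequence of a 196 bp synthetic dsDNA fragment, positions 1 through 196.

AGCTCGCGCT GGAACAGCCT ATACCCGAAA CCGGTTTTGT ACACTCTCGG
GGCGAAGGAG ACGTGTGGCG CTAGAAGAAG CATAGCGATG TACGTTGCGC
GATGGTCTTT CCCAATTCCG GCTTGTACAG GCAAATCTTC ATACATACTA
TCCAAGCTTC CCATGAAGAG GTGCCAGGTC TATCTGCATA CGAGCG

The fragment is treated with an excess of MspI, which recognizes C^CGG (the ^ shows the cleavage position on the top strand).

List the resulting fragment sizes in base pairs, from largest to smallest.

MspI sites (CCGG) start at positions 31, 118.
MspI cuts after the first base of each site, so after positions 31, 118.
Linear molecule, 2 cuts → 3 fragments:
  1–31 → 31 bp
  32–118 → 87 bp
  119–196 → 78 bp
Sorted largest to smallest: 87, 78, 31 bp.

87, 78, 31 bp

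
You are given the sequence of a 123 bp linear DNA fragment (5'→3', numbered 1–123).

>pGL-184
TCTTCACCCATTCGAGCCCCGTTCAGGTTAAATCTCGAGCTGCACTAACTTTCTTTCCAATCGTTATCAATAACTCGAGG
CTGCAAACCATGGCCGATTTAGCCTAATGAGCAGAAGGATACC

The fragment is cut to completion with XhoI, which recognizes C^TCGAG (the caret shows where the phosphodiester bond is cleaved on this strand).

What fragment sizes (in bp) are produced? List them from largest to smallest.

49, 40, 34 bp

XhoI sites (CTCGAG) start at positions 34, 74.
XhoI cuts after the first base of each site, so after positions 34, 74.
Linear molecule, 2 cuts → 3 fragments:
  1–34 → 34 bp
  35–74 → 40 bp
  75–123 → 49 bp
Sorted largest to smallest: 49, 40, 34 bp.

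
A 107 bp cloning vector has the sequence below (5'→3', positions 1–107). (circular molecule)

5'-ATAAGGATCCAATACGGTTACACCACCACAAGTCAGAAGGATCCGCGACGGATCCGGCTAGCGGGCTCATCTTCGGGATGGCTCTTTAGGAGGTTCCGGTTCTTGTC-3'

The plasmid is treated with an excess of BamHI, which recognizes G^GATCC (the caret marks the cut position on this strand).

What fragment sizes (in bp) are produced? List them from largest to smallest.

BamHI sites (GGATCC) start at positions 5, 39, 50.
BamHI cuts after the first base of each site, so after positions 5, 39, 50.
Circular molecule, 3 cuts → 3 fragments:
  6–39 → 34 bp
  40–50 → 11 bp
  51–107 then 1–5 → 57 + 5 = 62 bp
Sorted largest to smallest: 62, 34, 11 bp.

62, 34, 11 bp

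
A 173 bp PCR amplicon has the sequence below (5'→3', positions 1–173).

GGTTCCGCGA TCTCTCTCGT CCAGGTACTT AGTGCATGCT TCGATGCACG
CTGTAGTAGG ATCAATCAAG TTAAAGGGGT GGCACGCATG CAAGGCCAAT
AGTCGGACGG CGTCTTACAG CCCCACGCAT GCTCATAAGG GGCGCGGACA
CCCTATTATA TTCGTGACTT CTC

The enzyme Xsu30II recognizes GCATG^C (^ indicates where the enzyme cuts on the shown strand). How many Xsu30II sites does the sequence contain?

3

GCATGC occurs starting at positions 34, 86, 127.
Xsu30II cuts at 3 sites.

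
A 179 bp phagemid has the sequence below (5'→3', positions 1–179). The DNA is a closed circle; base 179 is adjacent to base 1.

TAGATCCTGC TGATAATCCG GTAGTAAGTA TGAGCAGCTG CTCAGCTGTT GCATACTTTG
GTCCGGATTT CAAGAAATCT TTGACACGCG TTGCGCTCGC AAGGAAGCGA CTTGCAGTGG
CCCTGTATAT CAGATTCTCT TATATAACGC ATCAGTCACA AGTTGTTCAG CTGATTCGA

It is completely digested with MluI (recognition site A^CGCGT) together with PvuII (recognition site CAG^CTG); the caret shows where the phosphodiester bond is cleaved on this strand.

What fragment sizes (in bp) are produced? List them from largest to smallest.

The MluI site (ACGCGT) starts at position 86.
MluI cuts after the first base of each site, so after position 86.
PvuII sites (CAGCTG) start at positions 35, 43, 168.
PvuII cuts after base 3 of each site, so after positions 37, 45, 170.
Combined cut positions: 37, 45, 86, 170.
Circular molecule, 4 cuts → 4 fragments:
  38–45 → 8 bp
  46–86 → 41 bp
  87–170 → 84 bp
  171–179 then 1–37 → 9 + 37 = 46 bp
Sorted largest to smallest: 84, 46, 41, 8 bp.

84, 46, 41, 8 bp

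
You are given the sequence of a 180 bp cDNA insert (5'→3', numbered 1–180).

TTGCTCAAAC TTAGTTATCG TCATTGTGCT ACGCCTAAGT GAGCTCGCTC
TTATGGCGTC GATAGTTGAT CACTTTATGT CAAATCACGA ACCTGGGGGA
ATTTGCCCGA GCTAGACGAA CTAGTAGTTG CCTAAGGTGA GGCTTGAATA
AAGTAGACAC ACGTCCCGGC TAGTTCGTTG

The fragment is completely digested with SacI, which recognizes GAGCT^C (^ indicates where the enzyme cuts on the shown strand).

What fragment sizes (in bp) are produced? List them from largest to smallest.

135, 45 bp

The SacI site (GAGCTC) starts at position 41.
SacI cuts after base 5 of each site (before the last base), so after position 45.
Linear molecule, 1 cut → 2 fragments:
  1–45 → 45 bp
  46–180 → 135 bp
Sorted largest to smallest: 135, 45 bp.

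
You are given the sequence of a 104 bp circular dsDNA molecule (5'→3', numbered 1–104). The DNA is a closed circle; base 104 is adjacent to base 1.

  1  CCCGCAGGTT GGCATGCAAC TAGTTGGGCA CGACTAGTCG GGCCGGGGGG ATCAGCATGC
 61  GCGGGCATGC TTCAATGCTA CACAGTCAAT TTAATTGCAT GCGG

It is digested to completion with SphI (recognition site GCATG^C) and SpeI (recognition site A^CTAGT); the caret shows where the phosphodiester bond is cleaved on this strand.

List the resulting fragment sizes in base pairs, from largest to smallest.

32, 26, 19, 14, 10, 3 bp

SphI sites (GCATGC) start at positions 12, 55, 65, 97.
SphI cuts after base 5 of each site (before the last base), so after positions 16, 59, 69, 101.
SpeI sites (ACTAGT) start at positions 19, 33.
SpeI cuts after the first base of each site, so after positions 19, 33.
Combined cut positions: 16, 19, 33, 59, 69, 101.
Circular molecule, 6 cuts → 6 fragments:
  17–19 → 3 bp
  20–33 → 14 bp
  34–59 → 26 bp
  60–69 → 10 bp
  70–101 → 32 bp
  102–104 then 1–16 → 3 + 16 = 19 bp
Sorted largest to smallest: 32, 26, 19, 14, 10, 3 bp.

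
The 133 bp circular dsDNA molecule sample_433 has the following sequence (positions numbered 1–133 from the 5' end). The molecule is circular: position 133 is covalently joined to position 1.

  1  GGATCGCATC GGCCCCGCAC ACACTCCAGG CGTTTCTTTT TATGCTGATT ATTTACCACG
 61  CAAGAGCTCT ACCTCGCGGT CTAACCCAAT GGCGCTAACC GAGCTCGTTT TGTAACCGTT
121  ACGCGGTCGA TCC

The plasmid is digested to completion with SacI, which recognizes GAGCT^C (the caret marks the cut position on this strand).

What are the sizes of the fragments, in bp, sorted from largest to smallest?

SacI sites (GAGCTC) start at positions 64, 101.
SacI cuts after base 5 of each site (before the last base), so after positions 68, 105.
Circular molecule, 2 cuts → 2 fragments:
  69–105 → 37 bp
  106–133 then 1–68 → 28 + 68 = 96 bp
Sorted largest to smallest: 96, 37 bp.

96, 37 bp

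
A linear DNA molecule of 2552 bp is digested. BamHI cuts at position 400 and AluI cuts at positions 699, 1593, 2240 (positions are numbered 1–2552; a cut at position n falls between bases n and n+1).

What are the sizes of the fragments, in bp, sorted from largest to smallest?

894, 647, 400, 312, 299 bp

Combined cut positions (sorted): 400, 699, 1593, 2240.
Linear molecule, 4 cuts → 5 fragments:
  400 − 0 = 400 bp
  699 − 400 = 299 bp
  1593 − 699 = 894 bp
  2240 − 1593 = 647 bp
  2552 − 2240 = 312 bp
Sorted largest to smallest: 894, 647, 400, 312, 299 bp.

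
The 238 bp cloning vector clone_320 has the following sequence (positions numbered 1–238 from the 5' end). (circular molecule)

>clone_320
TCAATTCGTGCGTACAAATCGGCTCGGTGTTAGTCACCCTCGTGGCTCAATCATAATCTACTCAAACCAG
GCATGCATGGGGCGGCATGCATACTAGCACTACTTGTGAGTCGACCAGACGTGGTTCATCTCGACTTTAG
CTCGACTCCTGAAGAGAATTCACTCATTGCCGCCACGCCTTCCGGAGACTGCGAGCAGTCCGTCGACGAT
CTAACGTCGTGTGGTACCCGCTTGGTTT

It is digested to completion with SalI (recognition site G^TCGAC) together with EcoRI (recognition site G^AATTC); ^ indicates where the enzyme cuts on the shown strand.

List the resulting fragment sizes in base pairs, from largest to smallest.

146, 46, 46 bp

SalI sites (GTCGAC) start at positions 110, 202.
SalI cuts after the first base of each site, so after positions 110, 202.
The EcoRI site (GAATTC) starts at position 156.
EcoRI cuts after the first base of each site, so after position 156.
Combined cut positions: 110, 156, 202.
Circular molecule, 3 cuts → 3 fragments:
  111–156 → 46 bp
  157–202 → 46 bp
  203–238 then 1–110 → 36 + 110 = 146 bp
Sorted largest to smallest: 146, 46, 46 bp.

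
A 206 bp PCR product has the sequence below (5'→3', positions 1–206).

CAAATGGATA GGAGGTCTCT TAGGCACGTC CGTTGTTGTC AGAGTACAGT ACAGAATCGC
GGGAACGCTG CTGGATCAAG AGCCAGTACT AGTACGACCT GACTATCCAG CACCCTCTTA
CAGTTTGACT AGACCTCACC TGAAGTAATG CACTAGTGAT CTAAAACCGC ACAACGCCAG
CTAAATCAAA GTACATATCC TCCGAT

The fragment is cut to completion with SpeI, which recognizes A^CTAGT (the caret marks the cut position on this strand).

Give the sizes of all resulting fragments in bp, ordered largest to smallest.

88, 64, 54 bp

SpeI sites (ACTAGT) start at positions 88, 152.
SpeI cuts after the first base of each site, so after positions 88, 152.
Linear molecule, 2 cuts → 3 fragments:
  1–88 → 88 bp
  89–152 → 64 bp
  153–206 → 54 bp
Sorted largest to smallest: 88, 64, 54 bp.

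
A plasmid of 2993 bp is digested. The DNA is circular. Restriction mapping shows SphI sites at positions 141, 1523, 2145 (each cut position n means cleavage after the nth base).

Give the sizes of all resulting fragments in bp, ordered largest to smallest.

Circular molecule, 3 cuts → 3 fragments:
  1523 − 141 = 1382 bp
  2145 − 1523 = 622 bp
  wrap: 2993 − 2145 + 141 = 989 bp
Sorted largest to smallest: 1382, 989, 622 bp.

1382, 989, 622 bp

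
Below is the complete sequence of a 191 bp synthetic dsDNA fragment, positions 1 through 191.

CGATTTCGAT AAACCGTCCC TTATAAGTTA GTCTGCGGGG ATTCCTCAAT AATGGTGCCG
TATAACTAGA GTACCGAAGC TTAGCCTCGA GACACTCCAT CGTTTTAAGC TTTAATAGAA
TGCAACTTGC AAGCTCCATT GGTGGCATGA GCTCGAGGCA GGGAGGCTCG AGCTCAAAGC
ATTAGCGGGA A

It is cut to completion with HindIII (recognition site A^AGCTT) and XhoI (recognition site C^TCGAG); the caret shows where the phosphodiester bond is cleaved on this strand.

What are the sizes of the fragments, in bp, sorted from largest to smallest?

HindIII sites (AAGCTT) start at positions 77, 107.
HindIII cuts after the first base of each site, so after positions 77, 107.
XhoI sites (CTCGAG) start at positions 86, 152, 167.
XhoI cuts after the first base of each site, so after positions 86, 152, 167.
Combined cut positions: 77, 86, 107, 152, 167.
Linear molecule, 5 cuts → 6 fragments:
  1–77 → 77 bp
  78–86 → 9 bp
  87–107 → 21 bp
  108–152 → 45 bp
  153–167 → 15 bp
  168–191 → 24 bp
Sorted largest to smallest: 77, 45, 24, 21, 15, 9 bp.

77, 45, 24, 21, 15, 9 bp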